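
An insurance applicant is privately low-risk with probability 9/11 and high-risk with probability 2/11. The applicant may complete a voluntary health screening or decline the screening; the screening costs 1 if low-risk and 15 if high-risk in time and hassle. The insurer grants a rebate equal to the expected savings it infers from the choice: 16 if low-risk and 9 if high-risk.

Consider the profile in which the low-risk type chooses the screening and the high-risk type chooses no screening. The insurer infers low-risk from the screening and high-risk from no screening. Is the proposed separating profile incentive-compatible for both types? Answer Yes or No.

Yes

Under these beliefs, the screening earns rebate 16 and no screening earns rebate 9.
low-risk: the screening nets 16 − 1 = 15; no screening nets 9. low-risk prefers the screening.
high-risk: the screening nets 16 − 15 = 1; no screening nets 9. high-risk prefers no screening.
Neither type deviates, so the separating profile is an equilibrium.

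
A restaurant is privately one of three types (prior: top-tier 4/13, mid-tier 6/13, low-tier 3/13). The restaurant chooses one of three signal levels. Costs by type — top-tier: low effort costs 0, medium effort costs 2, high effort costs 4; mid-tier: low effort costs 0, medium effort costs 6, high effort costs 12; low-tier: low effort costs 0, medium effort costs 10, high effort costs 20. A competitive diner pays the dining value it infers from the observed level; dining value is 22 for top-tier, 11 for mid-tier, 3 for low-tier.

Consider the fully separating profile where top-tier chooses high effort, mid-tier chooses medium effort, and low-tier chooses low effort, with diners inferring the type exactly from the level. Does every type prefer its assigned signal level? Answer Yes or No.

No

Separating price premiums: high effort → 22, medium effort → 11, low effort → 3.
top-tier (assigned high effort): low effort: 3 − 0 = 3; medium effort: 11 − 2 = 9; high effort: 22 − 4 = 18. top-tier stays.
mid-tier (assigned medium effort): low effort: 3 − 0 = 3; medium effort: 11 − 6 = 5; high effort: 22 − 12 = 10. mid-tier prefers high effort.
low-tier (assigned low effort): low effort: 3 − 0 = 3; medium effort: 11 − 10 = 1; high effort: 22 − 20 = 2. low-tier stays.
At least one type deviates; the separating profile fails.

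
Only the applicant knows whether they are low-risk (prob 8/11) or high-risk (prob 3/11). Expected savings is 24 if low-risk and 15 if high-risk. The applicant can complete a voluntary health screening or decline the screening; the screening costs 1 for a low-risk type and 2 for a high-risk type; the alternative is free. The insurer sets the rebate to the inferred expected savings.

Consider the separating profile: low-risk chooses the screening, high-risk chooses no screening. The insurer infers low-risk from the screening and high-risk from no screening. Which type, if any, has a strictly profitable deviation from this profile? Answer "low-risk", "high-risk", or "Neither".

The screening pays 24; no screening pays 15.
low-risk: assigned the screening, nets 24 − 1 = 23; deviating to no screening nets 15.
high-risk: assigned no screening, nets 15; deviating to the screening nets 24 − 2 = 22.
The high-risk type gains 7 by deviating.

high-risk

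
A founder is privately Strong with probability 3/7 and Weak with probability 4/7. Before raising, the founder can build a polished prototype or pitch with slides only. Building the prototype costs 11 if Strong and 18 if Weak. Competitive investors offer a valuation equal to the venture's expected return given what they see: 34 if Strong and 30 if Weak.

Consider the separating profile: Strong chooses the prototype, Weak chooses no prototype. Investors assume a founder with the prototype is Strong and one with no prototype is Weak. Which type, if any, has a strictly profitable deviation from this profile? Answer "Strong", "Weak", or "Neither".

The prototype pays 34; no prototype pays 30.
Strong: assigned the prototype, nets 34 − 11 = 23; deviating to no prototype nets 30.
Weak: assigned no prototype, nets 30; deviating to the prototype nets 34 − 18 = 16.
The Strong type gains 7 by deviating.

Strong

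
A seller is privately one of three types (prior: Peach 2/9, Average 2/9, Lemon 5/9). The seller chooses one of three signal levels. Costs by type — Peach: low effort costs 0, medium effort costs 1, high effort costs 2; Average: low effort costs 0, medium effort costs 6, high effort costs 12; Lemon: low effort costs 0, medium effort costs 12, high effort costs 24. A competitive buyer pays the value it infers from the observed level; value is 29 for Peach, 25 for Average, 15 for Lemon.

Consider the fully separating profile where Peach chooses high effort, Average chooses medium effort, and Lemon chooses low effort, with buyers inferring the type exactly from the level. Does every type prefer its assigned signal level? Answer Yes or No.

Yes

Separating prices: high effort → 29, medium effort → 25, low effort → 15.
Peach (assigned high effort): low effort: 15 − 0 = 15; medium effort: 25 − 1 = 24; high effort: 29 − 2 = 27. Peach stays.
Average (assigned medium effort): low effort: 15 − 0 = 15; medium effort: 25 − 6 = 19; high effort: 29 − 12 = 17. Average stays.
Lemon (assigned low effort): low effort: 15 − 0 = 15; medium effort: 25 − 12 = 13; high effort: 29 − 24 = 5. Lemon stays.
Every type prefers its assigned level; separation holds.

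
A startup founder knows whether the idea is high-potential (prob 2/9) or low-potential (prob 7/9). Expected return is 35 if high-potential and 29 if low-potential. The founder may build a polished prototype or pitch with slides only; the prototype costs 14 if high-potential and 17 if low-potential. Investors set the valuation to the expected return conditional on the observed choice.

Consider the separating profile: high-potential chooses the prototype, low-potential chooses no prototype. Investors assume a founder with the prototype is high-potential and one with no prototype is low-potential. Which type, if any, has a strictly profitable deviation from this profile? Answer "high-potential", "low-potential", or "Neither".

The prototype pays 35; no prototype pays 29.
high-potential: assigned the prototype, nets 35 − 14 = 21; deviating to no prototype nets 29.
low-potential: assigned no prototype, nets 29; deviating to the prototype nets 35 − 17 = 18.
The high-potential type gains 8 by deviating.

high-potential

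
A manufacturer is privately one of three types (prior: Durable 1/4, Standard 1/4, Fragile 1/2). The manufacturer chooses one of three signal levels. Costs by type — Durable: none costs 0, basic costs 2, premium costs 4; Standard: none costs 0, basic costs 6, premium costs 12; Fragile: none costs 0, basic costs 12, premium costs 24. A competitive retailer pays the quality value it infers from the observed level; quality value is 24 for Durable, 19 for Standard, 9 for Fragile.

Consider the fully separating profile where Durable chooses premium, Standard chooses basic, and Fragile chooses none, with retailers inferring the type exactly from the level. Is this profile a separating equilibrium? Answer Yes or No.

Separating prices: premium → 24, basic → 19, none → 9.
Durable (assigned premium): none: 9 − 0 = 9; basic: 19 − 2 = 17; premium: 24 − 4 = 20. Durable stays.
Standard (assigned basic): none: 9 − 0 = 9; basic: 19 − 6 = 13; premium: 24 − 12 = 12. Standard stays.
Fragile (assigned none): none: 9 − 0 = 9; basic: 19 − 12 = 7; premium: 24 − 24 = 0. Fragile stays.
Every type prefers its assigned level; separation holds.

Yes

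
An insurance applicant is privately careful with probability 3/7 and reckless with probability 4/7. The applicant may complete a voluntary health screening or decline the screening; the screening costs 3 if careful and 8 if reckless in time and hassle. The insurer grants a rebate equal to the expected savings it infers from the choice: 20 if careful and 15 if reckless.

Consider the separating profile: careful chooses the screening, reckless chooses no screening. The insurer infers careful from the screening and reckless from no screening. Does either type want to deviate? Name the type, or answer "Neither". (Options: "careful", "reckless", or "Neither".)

Neither

The screening pays 20; no screening pays 15.
careful: assigned the screening, nets 20 − 3 = 17; deviating to no screening nets 15.
reckless: assigned no screening, nets 15; deviating to the screening nets 20 − 8 = 12.
Both types strictly prefer their assigned action; no profitable deviation.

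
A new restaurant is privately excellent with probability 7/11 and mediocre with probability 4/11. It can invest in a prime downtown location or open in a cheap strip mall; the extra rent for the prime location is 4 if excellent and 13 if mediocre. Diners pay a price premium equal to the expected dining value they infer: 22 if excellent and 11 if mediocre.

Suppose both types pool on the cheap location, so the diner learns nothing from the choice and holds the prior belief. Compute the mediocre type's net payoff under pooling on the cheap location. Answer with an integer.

Pooled price premium = 7/11·22 + 4/11·11 = 18.
mediocre pays no cost for the cheap location, so net payoff = 18.

18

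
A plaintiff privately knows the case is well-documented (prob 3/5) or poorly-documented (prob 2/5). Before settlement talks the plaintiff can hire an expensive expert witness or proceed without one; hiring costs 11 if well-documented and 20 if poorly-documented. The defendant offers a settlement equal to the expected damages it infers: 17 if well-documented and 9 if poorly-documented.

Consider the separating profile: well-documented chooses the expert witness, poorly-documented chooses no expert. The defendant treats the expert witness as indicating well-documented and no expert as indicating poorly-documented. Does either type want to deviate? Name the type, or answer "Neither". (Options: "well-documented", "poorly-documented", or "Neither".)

well-documented

The expert witness pays 17; no expert pays 9.
well-documented: assigned the expert witness, nets 17 − 11 = 6; deviating to no expert nets 9.
poorly-documented: assigned no expert, nets 9; deviating to the expert witness nets 17 − 20 = -3.
The well-documented type gains 3 by deviating.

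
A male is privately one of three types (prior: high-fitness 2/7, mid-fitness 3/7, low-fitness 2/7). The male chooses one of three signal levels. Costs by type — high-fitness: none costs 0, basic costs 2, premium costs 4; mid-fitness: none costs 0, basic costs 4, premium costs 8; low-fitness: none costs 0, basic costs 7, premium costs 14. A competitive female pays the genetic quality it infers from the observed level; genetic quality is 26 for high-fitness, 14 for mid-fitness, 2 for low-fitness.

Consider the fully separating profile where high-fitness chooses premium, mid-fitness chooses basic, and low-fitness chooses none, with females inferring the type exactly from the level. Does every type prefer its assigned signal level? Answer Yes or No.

Separating mating payoffs: premium → 26, basic → 14, none → 2.
high-fitness (assigned premium): none: 2 − 0 = 2; basic: 14 − 2 = 12; premium: 26 − 4 = 22. high-fitness stays.
mid-fitness (assigned basic): none: 2 − 0 = 2; basic: 14 − 4 = 10; premium: 26 − 8 = 18. mid-fitness prefers premium.
low-fitness (assigned none): none: 2 − 0 = 2; basic: 14 − 7 = 7; premium: 26 − 14 = 12. low-fitness prefers premium.
At least one type deviates; the separating profile fails.

No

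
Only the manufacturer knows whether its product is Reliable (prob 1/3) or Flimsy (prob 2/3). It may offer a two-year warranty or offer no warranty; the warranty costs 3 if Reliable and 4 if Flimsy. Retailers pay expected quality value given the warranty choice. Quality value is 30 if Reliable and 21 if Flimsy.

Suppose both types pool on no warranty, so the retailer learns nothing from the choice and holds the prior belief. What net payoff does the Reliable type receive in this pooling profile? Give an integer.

Pooled price = 1/3·30 + 2/3·21 = 24.
Reliable pays no cost for no warranty, so net payoff = 24.

24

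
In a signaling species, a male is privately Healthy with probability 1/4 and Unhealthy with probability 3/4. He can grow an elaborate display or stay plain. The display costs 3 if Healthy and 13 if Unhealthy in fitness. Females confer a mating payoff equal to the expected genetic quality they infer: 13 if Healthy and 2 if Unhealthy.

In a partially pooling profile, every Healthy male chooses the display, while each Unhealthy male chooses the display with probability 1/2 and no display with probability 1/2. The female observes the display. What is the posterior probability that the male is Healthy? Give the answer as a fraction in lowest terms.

2/5

P(the display) = (1/4)·1 + (3/4)·(1/2) = 5/8.
By Bayes' rule, P(Healthy | the display) = (1/4) / (5/8) = 2/5.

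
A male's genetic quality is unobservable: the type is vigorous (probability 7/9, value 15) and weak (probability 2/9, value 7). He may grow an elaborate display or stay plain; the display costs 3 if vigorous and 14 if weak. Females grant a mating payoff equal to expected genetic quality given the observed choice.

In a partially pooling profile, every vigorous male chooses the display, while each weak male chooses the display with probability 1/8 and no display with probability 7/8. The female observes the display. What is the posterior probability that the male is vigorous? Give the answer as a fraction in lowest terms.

28/29

P(the display) = (7/9)·1 + (2/9)·(1/8) = 29/36.
By Bayes' rule, P(vigorous | the display) = (7/9) / (29/36) = 28/29.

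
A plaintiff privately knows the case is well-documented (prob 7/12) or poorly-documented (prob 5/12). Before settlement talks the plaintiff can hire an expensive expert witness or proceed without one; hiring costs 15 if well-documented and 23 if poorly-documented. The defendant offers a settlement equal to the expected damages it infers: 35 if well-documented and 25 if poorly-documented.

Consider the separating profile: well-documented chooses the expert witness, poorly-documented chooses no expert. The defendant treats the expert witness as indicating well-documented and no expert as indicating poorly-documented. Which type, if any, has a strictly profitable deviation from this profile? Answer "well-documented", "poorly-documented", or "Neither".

The expert witness pays 35; no expert pays 25.
well-documented: assigned the expert witness, nets 35 − 15 = 20; deviating to no expert nets 25.
poorly-documented: assigned no expert, nets 25; deviating to the expert witness nets 35 − 23 = 12.
The well-documented type gains 5 by deviating.

well-documented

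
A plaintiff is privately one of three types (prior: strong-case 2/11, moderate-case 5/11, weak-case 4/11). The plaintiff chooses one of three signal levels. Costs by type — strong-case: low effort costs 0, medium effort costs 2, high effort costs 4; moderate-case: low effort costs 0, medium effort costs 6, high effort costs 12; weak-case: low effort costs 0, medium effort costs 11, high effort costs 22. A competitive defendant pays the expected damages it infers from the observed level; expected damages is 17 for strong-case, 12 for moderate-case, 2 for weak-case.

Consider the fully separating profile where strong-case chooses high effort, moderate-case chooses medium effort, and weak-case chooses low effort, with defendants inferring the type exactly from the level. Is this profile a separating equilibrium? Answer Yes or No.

Separating settlements: high effort → 17, medium effort → 12, low effort → 2.
strong-case (assigned high effort): low effort: 2 − 0 = 2; medium effort: 12 − 2 = 10; high effort: 17 − 4 = 13. strong-case stays.
moderate-case (assigned medium effort): low effort: 2 − 0 = 2; medium effort: 12 − 6 = 6; high effort: 17 − 12 = 5. moderate-case stays.
weak-case (assigned low effort): low effort: 2 − 0 = 2; medium effort: 12 − 11 = 1; high effort: 17 − 22 = -5. weak-case stays.
Every type prefers its assigned level; separation holds.

Yes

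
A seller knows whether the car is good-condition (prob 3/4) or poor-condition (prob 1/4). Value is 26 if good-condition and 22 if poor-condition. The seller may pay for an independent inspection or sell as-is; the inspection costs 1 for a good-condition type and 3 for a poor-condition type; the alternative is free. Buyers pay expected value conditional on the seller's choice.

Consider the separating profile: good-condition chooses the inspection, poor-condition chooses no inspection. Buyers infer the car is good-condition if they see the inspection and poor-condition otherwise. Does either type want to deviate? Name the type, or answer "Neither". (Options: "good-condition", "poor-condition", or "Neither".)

poor-condition

The inspection pays 26; no inspection pays 22.
good-condition: assigned the inspection, nets 26 − 1 = 25; deviating to no inspection nets 22.
poor-condition: assigned no inspection, nets 22; deviating to the inspection nets 26 − 3 = 23.
The poor-condition type gains 1 by deviating.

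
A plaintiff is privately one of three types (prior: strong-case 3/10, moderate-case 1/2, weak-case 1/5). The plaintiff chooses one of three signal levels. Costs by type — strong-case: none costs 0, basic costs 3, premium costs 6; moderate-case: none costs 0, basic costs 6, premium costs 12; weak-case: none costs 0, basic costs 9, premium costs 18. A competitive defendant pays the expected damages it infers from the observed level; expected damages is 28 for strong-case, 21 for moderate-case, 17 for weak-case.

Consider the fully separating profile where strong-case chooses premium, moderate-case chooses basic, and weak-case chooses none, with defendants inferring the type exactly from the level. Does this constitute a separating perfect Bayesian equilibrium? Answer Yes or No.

Separating settlements: premium → 28, basic → 21, none → 17.
strong-case (assigned premium): none: 17 − 0 = 17; basic: 21 − 3 = 18; premium: 28 − 6 = 22. strong-case stays.
moderate-case (assigned basic): none: 17 − 0 = 17; basic: 21 − 6 = 15; premium: 28 − 12 = 16. moderate-case prefers none.
weak-case (assigned none): none: 17 − 0 = 17; basic: 21 − 9 = 12; premium: 28 − 18 = 10. weak-case stays.
At least one type deviates; the separating profile fails.

No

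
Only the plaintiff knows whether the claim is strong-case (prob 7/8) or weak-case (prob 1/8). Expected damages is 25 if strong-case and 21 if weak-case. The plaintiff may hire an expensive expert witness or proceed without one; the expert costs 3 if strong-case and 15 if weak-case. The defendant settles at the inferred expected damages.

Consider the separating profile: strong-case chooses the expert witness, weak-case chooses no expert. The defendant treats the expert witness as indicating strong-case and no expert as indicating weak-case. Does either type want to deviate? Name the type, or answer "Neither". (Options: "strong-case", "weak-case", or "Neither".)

Neither

The expert witness pays 25; no expert pays 21.
strong-case: assigned the expert witness, nets 25 − 3 = 22; deviating to no expert nets 21.
weak-case: assigned no expert, nets 21; deviating to the expert witness nets 25 − 15 = 10.
Both types strictly prefer their assigned action; no profitable deviation.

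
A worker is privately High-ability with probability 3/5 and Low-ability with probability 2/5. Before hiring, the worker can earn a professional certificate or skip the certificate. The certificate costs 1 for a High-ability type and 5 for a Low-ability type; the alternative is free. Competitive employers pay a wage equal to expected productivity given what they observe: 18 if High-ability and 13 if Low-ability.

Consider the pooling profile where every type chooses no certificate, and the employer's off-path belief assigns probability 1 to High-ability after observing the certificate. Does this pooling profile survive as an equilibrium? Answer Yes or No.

No

On path, the employer holds the prior and pays 3/5·18 + 2/5·13 = 16. Off path (the certificate), believing High-ability, it pays 18.
High-ability: no certificate nets 16; the certificate nets 18 − 1 = 17. High-ability would deviate.
Low-ability: no certificate nets 16; the certificate nets 18 − 5 = 13. Low-ability stays.
A type deviates, so pooling fails.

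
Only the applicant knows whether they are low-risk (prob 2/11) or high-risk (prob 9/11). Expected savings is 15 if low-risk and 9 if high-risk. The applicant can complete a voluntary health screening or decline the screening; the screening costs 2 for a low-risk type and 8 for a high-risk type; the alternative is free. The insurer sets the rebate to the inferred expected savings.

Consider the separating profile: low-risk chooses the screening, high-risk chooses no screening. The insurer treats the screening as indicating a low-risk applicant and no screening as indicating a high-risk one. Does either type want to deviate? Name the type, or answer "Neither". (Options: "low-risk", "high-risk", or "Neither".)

The screening pays 15; no screening pays 9.
low-risk: assigned the screening, nets 15 − 2 = 13; deviating to no screening nets 9.
high-risk: assigned no screening, nets 9; deviating to the screening nets 15 − 8 = 7.
Both types strictly prefer their assigned action; no profitable deviation.

Neither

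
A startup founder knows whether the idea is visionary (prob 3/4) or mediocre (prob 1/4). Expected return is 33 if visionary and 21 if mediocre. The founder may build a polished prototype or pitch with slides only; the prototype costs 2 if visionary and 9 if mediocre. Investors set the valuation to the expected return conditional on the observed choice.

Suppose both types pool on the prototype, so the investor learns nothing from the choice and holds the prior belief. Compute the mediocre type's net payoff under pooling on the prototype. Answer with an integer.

21

Pooled valuation = 3/4·33 + 1/4·21 = 30.
mediocre pays cost 9 for the prototype, so net payoff = 30 − 9 = 21.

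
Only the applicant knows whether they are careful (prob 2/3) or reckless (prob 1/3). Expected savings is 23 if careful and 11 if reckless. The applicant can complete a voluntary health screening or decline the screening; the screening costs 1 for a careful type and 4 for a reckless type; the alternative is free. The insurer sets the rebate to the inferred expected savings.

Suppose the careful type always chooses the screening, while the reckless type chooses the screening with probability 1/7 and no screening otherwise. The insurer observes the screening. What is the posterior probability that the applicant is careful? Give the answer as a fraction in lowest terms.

P(the screening) = (2/3)·1 + (1/3)·(1/7) = 5/7.
By Bayes' rule, P(careful | the screening) = (2/3) / (5/7) = 14/15.

14/15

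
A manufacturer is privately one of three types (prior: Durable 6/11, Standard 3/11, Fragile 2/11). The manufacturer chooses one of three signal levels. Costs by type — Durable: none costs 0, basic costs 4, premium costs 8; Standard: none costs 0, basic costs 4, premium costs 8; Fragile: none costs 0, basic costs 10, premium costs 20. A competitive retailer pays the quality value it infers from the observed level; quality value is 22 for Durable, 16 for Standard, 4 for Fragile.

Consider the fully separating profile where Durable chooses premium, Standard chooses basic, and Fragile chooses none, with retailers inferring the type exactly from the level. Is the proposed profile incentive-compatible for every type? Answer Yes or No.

Separating prices: premium → 22, basic → 16, none → 4.
Durable (assigned premium): none: 4 − 0 = 4; basic: 16 − 4 = 12; premium: 22 − 8 = 14. Durable stays.
Standard (assigned basic): none: 4 − 0 = 4; basic: 16 − 4 = 12; premium: 22 − 8 = 14. Standard prefers premium.
Fragile (assigned none): none: 4 − 0 = 4; basic: 16 − 10 = 6; premium: 22 − 20 = 2. Fragile prefers basic.
At least one type deviates; the separating profile fails.

No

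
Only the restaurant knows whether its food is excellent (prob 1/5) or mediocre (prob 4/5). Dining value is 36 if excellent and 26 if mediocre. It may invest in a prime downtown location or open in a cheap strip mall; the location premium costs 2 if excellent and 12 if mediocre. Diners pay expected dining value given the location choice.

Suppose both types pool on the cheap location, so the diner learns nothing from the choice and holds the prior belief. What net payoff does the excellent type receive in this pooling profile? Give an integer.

28

Pooled price premium = 1/5·36 + 4/5·26 = 28.
excellent pays no cost for the cheap location, so net payoff = 28.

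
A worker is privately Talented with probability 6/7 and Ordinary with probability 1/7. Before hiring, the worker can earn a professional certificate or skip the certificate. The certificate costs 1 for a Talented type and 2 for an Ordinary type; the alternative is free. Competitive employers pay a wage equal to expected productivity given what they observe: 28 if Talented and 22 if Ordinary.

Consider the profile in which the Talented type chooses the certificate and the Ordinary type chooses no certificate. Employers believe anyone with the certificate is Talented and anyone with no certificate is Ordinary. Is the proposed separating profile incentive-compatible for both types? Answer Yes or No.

Under these beliefs, the certificate earns wage 28 and no certificate earns wage 22.
Talented: the certificate nets 28 − 1 = 27; no certificate nets 22. Talented prefers the certificate.
Ordinary: the certificate nets 28 − 2 = 26; no certificate nets 22. Ordinary would deviate to the certificate.
Ordinary has a profitable deviation, so the profile is not an equilibrium.

No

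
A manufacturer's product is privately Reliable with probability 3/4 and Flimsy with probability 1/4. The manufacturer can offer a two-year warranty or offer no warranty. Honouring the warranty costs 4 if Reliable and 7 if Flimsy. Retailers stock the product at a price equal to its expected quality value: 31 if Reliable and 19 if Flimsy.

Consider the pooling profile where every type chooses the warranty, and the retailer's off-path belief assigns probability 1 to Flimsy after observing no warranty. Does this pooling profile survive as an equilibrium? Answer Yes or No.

On path, the retailer holds the prior and pays 3/4·31 + 1/4·19 = 28. Off path (no warranty), believing Flimsy, it pays 19.
Reliable: the warranty nets 28 − 4 = 24; no warranty nets 19. Reliable stays.
Flimsy: the warranty nets 28 − 7 = 21; no warranty nets 19. Flimsy stays.
No type deviates, so pooling is sustained.

Yes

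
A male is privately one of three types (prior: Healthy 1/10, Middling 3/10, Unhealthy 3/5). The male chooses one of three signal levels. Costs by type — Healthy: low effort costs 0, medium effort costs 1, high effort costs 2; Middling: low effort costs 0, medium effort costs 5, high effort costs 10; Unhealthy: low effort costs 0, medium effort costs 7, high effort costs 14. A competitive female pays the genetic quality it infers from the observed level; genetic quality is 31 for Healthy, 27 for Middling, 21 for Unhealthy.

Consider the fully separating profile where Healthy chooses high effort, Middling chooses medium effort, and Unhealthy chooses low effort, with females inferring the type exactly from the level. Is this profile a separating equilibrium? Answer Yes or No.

Yes

Separating mating payoffs: high effort → 31, medium effort → 27, low effort → 21.
Healthy (assigned high effort): low effort: 21 − 0 = 21; medium effort: 27 − 1 = 26; high effort: 31 − 2 = 29. Healthy stays.
Middling (assigned medium effort): low effort: 21 − 0 = 21; medium effort: 27 − 5 = 22; high effort: 31 − 10 = 21. Middling stays.
Unhealthy (assigned low effort): low effort: 21 − 0 = 21; medium effort: 27 − 7 = 20; high effort: 31 − 14 = 17. Unhealthy stays.
Every type prefers its assigned level; separation holds.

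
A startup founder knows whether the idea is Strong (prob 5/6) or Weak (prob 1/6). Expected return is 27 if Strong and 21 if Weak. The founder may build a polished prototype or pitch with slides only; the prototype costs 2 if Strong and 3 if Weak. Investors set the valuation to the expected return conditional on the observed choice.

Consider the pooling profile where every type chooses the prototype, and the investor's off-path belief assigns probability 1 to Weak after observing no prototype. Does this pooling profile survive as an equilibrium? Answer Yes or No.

Yes

On path, the investor holds the prior and pays 5/6·27 + 1/6·21 = 26. Off path (no prototype), believing Weak, it pays 21.
Strong: the prototype nets 26 − 2 = 24; no prototype nets 21. Strong stays.
Weak: the prototype nets 26 − 3 = 23; no prototype nets 21. Weak stays.
No type deviates, so pooling is sustained.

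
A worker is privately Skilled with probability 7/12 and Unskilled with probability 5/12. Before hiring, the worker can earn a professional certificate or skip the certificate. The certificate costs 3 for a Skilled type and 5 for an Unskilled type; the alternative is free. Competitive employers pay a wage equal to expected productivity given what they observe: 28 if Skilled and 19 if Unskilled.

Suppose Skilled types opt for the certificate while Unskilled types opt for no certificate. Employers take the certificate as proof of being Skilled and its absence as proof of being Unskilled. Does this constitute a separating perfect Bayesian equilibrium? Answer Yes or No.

No

Under these beliefs, the certificate earns wage 28 and no certificate earns wage 19.
Skilled: the certificate nets 28 − 3 = 25; no certificate nets 19. Skilled prefers the certificate.
Unskilled: the certificate nets 28 − 5 = 23; no certificate nets 19. Unskilled would deviate to the certificate.
Unskilled has a profitable deviation, so the profile is not an equilibrium.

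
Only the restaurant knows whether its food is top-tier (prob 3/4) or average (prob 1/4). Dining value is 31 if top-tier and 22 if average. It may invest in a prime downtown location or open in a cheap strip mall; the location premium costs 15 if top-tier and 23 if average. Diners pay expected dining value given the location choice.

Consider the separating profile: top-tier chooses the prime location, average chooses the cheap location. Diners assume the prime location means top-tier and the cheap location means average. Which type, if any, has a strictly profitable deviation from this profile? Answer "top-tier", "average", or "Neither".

top-tier

The prime location pays 31; the cheap location pays 22.
top-tier: assigned the prime location, nets 31 − 15 = 16; deviating to the cheap location nets 22.
average: assigned the cheap location, nets 22; deviating to the prime location nets 31 − 23 = 8.
The top-tier type gains 6 by deviating.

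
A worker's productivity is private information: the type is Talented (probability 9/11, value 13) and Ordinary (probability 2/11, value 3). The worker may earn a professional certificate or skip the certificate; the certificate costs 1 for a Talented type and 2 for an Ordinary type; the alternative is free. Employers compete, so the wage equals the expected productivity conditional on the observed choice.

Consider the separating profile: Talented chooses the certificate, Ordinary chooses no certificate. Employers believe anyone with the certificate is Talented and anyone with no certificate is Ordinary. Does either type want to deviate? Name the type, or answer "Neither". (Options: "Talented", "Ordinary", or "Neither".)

Ordinary

The certificate pays 13; no certificate pays 3.
Talented: assigned the certificate, nets 13 − 1 = 12; deviating to no certificate nets 3.
Ordinary: assigned no certificate, nets 3; deviating to the certificate nets 13 − 2 = 11.
The Ordinary type gains 8 by deviating.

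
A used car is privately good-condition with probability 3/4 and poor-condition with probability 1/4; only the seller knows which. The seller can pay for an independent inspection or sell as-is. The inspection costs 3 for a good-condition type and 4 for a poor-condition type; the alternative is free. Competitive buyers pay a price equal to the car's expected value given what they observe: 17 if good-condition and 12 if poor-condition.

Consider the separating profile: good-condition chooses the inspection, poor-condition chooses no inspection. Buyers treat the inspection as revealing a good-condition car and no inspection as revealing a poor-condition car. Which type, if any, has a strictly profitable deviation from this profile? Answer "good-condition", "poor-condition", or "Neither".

The inspection pays 17; no inspection pays 12.
good-condition: assigned the inspection, nets 17 − 3 = 14; deviating to no inspection nets 12.
poor-condition: assigned no inspection, nets 12; deviating to the inspection nets 17 − 4 = 13.
The poor-condition type gains 1 by deviating.

poor-condition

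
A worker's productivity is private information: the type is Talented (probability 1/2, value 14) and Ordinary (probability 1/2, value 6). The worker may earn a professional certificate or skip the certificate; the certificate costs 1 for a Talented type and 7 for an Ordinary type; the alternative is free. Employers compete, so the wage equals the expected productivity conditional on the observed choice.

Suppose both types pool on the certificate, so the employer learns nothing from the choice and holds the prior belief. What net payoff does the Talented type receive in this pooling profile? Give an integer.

Pooled wage = 1/2·14 + 1/2·6 = 10.
Talented pays cost 1 for the certificate, so net payoff = 10 − 1 = 9.

9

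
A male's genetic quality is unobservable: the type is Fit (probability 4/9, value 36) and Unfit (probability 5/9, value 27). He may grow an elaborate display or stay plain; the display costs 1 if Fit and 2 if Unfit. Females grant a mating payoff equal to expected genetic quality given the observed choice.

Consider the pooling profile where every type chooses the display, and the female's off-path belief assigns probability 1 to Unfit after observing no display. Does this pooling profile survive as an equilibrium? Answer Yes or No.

On path, the female holds the prior and pays 4/9·36 + 5/9·27 = 31. Off path (no display), believing Unfit, it pays 27.
Fit: the display nets 31 − 1 = 30; no display nets 27. Fit stays.
Unfit: the display nets 31 − 2 = 29; no display nets 27. Unfit stays.
No type deviates, so pooling is sustained.

Yes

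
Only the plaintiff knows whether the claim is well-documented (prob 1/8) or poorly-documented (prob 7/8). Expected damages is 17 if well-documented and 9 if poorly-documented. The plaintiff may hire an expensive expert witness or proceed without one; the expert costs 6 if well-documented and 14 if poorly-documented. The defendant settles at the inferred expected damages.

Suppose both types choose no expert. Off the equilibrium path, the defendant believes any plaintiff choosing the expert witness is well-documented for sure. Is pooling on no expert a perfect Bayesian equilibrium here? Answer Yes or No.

On path, the defendant holds the prior and pays 1/8·17 + 7/8·9 = 10. Off path (the expert witness), believing well-documented, it pays 17.
well-documented: no expert nets 10; the expert witness nets 17 − 6 = 11. well-documented would deviate.
poorly-documented: no expert nets 10; the expert witness nets 17 − 14 = 3. poorly-documented stays.
A type deviates, so pooling fails.

No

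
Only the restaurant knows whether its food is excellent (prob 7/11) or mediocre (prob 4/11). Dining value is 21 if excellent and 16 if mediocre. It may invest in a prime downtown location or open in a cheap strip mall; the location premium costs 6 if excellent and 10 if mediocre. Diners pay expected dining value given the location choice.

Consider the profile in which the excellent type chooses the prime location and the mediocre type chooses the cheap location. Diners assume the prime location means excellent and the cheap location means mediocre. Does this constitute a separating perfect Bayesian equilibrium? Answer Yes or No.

No

Under these beliefs, the prime location earns price premium 21 and the cheap location earns price premium 16.
excellent: the prime location nets 21 − 6 = 15; the cheap location nets 16. excellent would deviate to the cheap location.
mediocre: the prime location nets 21 − 10 = 11; the cheap location nets 16. mediocre prefers the cheap location.
excellent has a profitable deviation, so the profile is not an equilibrium.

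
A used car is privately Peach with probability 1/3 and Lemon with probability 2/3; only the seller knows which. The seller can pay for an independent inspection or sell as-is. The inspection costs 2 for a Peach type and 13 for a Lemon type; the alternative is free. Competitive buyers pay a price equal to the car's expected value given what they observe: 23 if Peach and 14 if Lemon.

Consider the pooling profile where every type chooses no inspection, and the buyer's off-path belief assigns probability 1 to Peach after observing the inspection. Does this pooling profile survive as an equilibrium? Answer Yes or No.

No

On path, the buyer holds the prior and pays 1/3·23 + 2/3·14 = 17. Off path (the inspection), believing Peach, it pays 23.
Peach: no inspection nets 17; the inspection nets 23 − 2 = 21. Peach would deviate.
Lemon: no inspection nets 17; the inspection nets 23 − 13 = 10. Lemon stays.
A type deviates, so pooling fails.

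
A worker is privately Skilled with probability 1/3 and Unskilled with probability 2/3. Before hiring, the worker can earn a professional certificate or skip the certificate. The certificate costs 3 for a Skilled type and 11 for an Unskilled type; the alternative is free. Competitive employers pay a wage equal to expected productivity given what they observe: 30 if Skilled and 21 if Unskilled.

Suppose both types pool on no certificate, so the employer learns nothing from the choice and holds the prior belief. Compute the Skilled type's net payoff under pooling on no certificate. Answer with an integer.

Pooled wage = 1/3·30 + 2/3·21 = 24.
Skilled pays no cost for no certificate, so net payoff = 24.

24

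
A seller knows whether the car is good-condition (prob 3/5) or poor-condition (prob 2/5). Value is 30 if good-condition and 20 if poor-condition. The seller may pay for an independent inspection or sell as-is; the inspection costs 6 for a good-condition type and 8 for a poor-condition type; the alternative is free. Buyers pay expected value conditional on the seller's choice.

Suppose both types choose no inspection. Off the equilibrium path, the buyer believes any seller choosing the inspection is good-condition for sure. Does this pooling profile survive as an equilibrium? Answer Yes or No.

On path, the buyer holds the prior and pays 3/5·30 + 2/5·20 = 26. Off path (the inspection), believing good-condition, it pays 30.
good-condition: no inspection nets 26; the inspection nets 30 − 6 = 24. good-condition stays.
poor-condition: no inspection nets 26; the inspection nets 30 − 8 = 22. poor-condition stays.
No type deviates, so pooling is sustained.

Yes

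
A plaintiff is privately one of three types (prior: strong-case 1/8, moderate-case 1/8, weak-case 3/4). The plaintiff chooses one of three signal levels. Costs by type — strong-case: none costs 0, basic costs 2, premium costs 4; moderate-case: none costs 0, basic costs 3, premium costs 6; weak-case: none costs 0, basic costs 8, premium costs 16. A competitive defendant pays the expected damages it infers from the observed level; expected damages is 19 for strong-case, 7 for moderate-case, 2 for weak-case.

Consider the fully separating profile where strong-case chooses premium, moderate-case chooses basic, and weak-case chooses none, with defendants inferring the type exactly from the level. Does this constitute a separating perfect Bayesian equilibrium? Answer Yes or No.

No

Separating settlements: premium → 19, basic → 7, none → 2.
strong-case (assigned premium): none: 2 − 0 = 2; basic: 7 − 2 = 5; premium: 19 − 4 = 15. strong-case stays.
moderate-case (assigned basic): none: 2 − 0 = 2; basic: 7 − 3 = 4; premium: 19 − 6 = 13. moderate-case prefers premium.
weak-case (assigned none): none: 2 − 0 = 2; basic: 7 − 8 = -1; premium: 19 − 16 = 3. weak-case prefers premium.
At least one type deviates; the separating profile fails.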